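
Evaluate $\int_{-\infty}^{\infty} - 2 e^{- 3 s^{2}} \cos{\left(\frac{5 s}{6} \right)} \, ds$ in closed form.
$- \frac{2 \sqrt{3} \sqrt{\pi}}{3 e^{\frac{25}{432}}}$

Let $b$ denote the cosine frequency and define $I(b) = \int_{-\infty}^{\infty} - 2 e^{- 3 s^{2}} \cos{\left(b s \right)} \, ds$.

Differentiating under the integral sign,
$$I'(b) = \int_{-\infty}^{\infty} 2 s e^{- 3 s^{2}} \sin{\left(b s \right)} \, ds.$$

Integrate $\int_{-\infty}^{\infty} s \sin(b s)\, e^{- 3 s^{2}}\, ds$ by parts with $u = \sin(b s)$ and $dv = s\, e^{- 3 s^{2}}\, ds$, giving $v = - \frac{e^{- 3 s^{2}}}{6}$. The boundary term vanishes and
$$\int_{-\infty}^{\infty} s \sin(b s)\, e^{- 3 s^{2}}\, ds = \frac{b}{6} \int_{-\infty}^{\infty} \cos(b s)\, e^{- 3 s^{2}}\, ds,$$
so $I'(b) = - \frac{b}{6}\, I(b)$.

This is a separable first-order ODE; solving with the initial condition $I(0) = \int_{-\infty}^{\infty} - 2 e^{- 3 s^{2}}\,ds = - \frac{2 \sqrt{3} \sqrt{\pi}}{3}$ gives
$$I(b) = - \frac{2 \sqrt{3} \sqrt{\pi} e^{- \frac{b^{2}}{12}}}{3}.$$

Setting $b = \frac{5}{6}$:
$$I = - \frac{2 \sqrt{3} \sqrt{\pi}}{3 e^{\frac{25}{432}}}.$$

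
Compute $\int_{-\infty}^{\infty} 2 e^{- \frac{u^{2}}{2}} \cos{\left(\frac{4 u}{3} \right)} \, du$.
$\frac{2 \sqrt{2} \sqrt{\pi}}{e^{\frac{8}{9}}}$

Define $I(b) = \int_{-\infty}^{\infty} 2 e^{- \frac{u^{2}}{2}} \cos{\left(b u \right)} \, du$.

Differentiating under the integral sign,
$$I'(b) = \int_{-\infty}^{\infty} - 2 u e^{- \frac{u^{2}}{2}} \sin{\left(b u \right)} \, du.$$

Integrate $\int_{-\infty}^{\infty} u \sin(b u)\, e^{- \frac{u^{2}}{2}}\, du$ by parts with $w = \sin(b u)$ and $dv = u\, e^{- \frac{u^{2}}{2}}\, du$, giving $v = - e^{- \frac{u^{2}}{2}}$. The boundary term vanishes and
$$\int_{-\infty}^{\infty} u \sin(b u)\, e^{- \frac{u^{2}}{2}}\, du = b \int_{-\infty}^{\infty} \cos(b u)\, e^{- \frac{u^{2}}{2}}\, du,$$
so $I'(b) = - b\, I(b)$.

This is a separable first-order ODE; solving with the initial condition $I(0) = \int_{-\infty}^{\infty} 2 e^{- \frac{u^{2}}{2}}\,du = 2 \sqrt{2} \sqrt{\pi}$ gives
$$I(b) = 2 \sqrt{2} \sqrt{\pi} e^{- \frac{b^{2}}{2}}.$$

Setting $b = \frac{4}{3}$:
$$I = \frac{2 \sqrt{2} \sqrt{\pi}}{e^{\frac{8}{9}}}.$$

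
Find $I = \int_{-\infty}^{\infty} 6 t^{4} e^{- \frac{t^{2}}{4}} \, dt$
$144 \sqrt{\pi}$

Start from the elementary integral
$$J(a) = \int_{-\infty}^{\infty} 6 e^{- a t^{2}} \, dt = \frac{6 \sqrt{\pi}}{\sqrt{a}}.$$

Differentiating under the integral sign brings down a factor of $(-t^2)$:
$$\frac{dJ}{da} = \int_{-\infty}^{\infty} - 6 t^{2} e^{- a t^{2}} \, dt = - \frac{3 \sqrt{\pi}}{a^{\frac{3}{2}}}.$$

Repeating twice in total — each differentiation brings down another $(-t^2)$ — gives
$$\frac{d^{2}J}{da^{2}} = \int_{-\infty}^{\infty} 6 t^{4} e^{- a t^{2}} \, dt = \frac{9 \sqrt{\pi}}{2 a^{\frac{5}{2}}},$$
and the integrand here is exactly the target integrand, so $I = \frac{9 \sqrt{\pi}}{2 a^{\frac{5}{2}}}$.

Setting $a = \frac{1}{4}$:
$$I = 144 \sqrt{\pi}.$$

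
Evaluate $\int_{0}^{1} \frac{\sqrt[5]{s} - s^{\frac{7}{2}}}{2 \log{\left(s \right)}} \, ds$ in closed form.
$- \frac{\log{\left(15 \right)}}{2} + \log{\left(2 \right)}$

Replace the exponent $\frac{7}{2}$ by a parameter $a$: let $I(a) = \int_{0}^{1} \frac{\sqrt[5]{s} - s^{a}}{2 \log{\left(s \right)}} \, ds$.

Since $\dfrac{\partial}{\partial a}\,s^{a} = s^{a} \ln s$, the $\ln s$ in the denominator cancels and
$$\frac{dI}{da} = \int_{0}^{1} - \frac{1}{2} s^{a} \, ds = - \frac{1}{2} \left[\frac{s^{a+1}}{a+1}\right]_0^1 = - \frac{1}{2 a + 2}.$$

Integrating with respect to $a$ gives $I(a) = - \frac{\log{\left(a + 1 \right)}}{2} - \frac{\log{\left(5 \right)}}{2} + \frac{\log{\left(6 \right)}}{2} + C$.

At $a = \frac{1}{5}$ the integrand is identically $0$, so $I(\frac{1}{5}) = 0$. The closed form gives $0$, hence $C = 0$.

Setting $a = \frac{7}{2}$:
$$I = - \frac{\log{\left(15 \right)}}{2} + \log{\left(2 \right)}.$$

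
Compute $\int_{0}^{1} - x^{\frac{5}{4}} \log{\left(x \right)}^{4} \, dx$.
$- \frac{8192}{19683}$

Consider the simpler parametrised integral
$$J(a) = \int_{0}^{1} - x^{a} \, dx = - \frac{1}{a + 1}.$$

Differentiating under the integral sign brings down a factor of $\ln x$:
$$\frac{dJ}{da} = \int_{0}^{1} - x^{a} \log{\left(x \right)} \, dx = \frac{1}{\left(a + 1\right)^{2}}.$$

Repeating $4$ times in total — each differentiation brings down another $\ln x$ — gives
$$\frac{d^{4}J}{da^{4}} = \int_{0}^{1} - x^{a} \log{\left(x \right)}^{4} \, dx = - \frac{24}{\left(a + 1\right)^{5}},$$
and the integrand here is exactly the target integrand, so $I = - \frac{24}{\left(a + 1\right)^{5}}$.

Setting $a = \frac{5}{4}$:
$$I = - \frac{8192}{19683}.$$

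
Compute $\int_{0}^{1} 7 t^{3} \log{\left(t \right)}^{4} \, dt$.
$\frac{21}{128}$

Begin with the known integral
$$J(a) = \int_{0}^{1} 7 t^{a} \, dt = \frac{7}{a + 1}.$$

Differentiating under the integral sign brings down a factor of $\ln t$:
$$\frac{dJ}{da} = \int_{0}^{1} 7 t^{a} \log{\left(t \right)} \, dt = - \frac{7}{\left(a + 1\right)^{2}}.$$

Repeating $4$ times in total — each differentiation brings down another $\ln t$ — gives
$$\frac{d^{4}J}{da^{4}} = \int_{0}^{1} 7 t^{a} \log{\left(t \right)}^{4} \, dt = \frac{168}{\left(a + 1\right)^{5}},$$
and the integrand here is exactly the target integrand, so $I = \frac{168}{\left(a + 1\right)^{5}}$.

Setting $a = 3$:
$$I = \frac{21}{128}.$$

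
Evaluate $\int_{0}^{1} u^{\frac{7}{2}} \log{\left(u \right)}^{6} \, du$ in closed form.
$\frac{10240}{531441}$

Consider the simpler parametrised integral
$$J(a) = \int_{0}^{1} u^{a} \, du = \frac{1}{a + 1}.$$

Differentiating under the integral sign brings down a factor of $\ln u$:
$$\frac{dJ}{da} = \int_{0}^{1} u^{a} \log{\left(u \right)} \, du = - \frac{1}{\left(a + 1\right)^{2}}.$$

Repeating $6$ times in total — each differentiation brings down another $\ln u$ — gives
$$\frac{d^{6}J}{da^{6}} = \int_{0}^{1} u^{a} \log{\left(u \right)}^{6} \, du = \frac{720}{\left(a + 1\right)^{7}},$$
and the integrand here is exactly the target integrand, so $I = \frac{720}{\left(a + 1\right)^{7}}$.

Setting $a = \frac{7}{2}$:
$$I = \frac{10240}{531441}.$$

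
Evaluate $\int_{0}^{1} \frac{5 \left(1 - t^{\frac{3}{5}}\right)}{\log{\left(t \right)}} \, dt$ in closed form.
$- \log{\left(\frac{32768}{3125} \right)}$

Consider the one-parameter family: let $I(a) = \int_{0}^{1} \frac{5 \left(1 - t^{a}\right)}{\log{\left(t \right)}} \, dt$.

Since $\dfrac{\partial}{\partial a}\,t^{a} = t^{a} \ln t$, the $\ln t$ in the denominator cancels and
$$\frac{dI}{da} = \int_{0}^{1} -5 t^{a} \, dt = -5 \left[\frac{t^{a+1}}{a+1}\right]_0^1 = - \frac{5}{a + 1}.$$

Integrating with respect to $a$ gives $I(a) = - 5 \log{\left(a + 1 \right)} + C$.

At $a = 0$ the integrand is identically $0$, so $I(0) = 0$. The closed form gives $0$, hence $C = 0$.

Setting $a = \frac{3}{5}$:
$$I = - \log{\left(\frac{32768}{3125} \right)}.$$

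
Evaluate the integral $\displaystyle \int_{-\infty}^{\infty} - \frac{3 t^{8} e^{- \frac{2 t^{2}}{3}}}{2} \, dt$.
$- \frac{25515 \sqrt{6} \sqrt{\pi}}{1024}$

Consider the simpler parametrised integral
$$J(a) = \int_{-\infty}^{\infty} - \frac{3 e^{- a t^{2}}}{2} \, dt = - \frac{3 \sqrt{\pi}}{2 \sqrt{a}}.$$

Differentiating under the integral sign brings down a factor of $(-t^2)$:
$$\frac{dJ}{da} = \int_{-\infty}^{\infty} \frac{3 t^{2} e^{- a t^{2}}}{2} \, dt = \frac{3 \sqrt{\pi}}{4 a^{\frac{3}{2}}}.$$

Repeating $4$ times in total — each differentiation brings down another $(-t^2)$ — gives
$$\frac{d^{4}J}{da^{4}} = \int_{-\infty}^{\infty} - \frac{3 t^{8} e^{- a t^{2}}}{2} \, dt = - \frac{315 \sqrt{\pi}}{32 a^{\frac{9}{2}}},$$
and the integrand here is exactly the target integrand, so $I = - \frac{315 \sqrt{\pi}}{32 a^{\frac{9}{2}}}$.

Setting $a = \frac{2}{3}$:
$$I = - \frac{25515 \sqrt{6} \sqrt{\pi}}{1024}.$$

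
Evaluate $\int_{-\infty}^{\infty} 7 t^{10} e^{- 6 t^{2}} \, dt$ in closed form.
$\frac{245 \sqrt{6} \sqrt{\pi}}{55296}$

Consider the simpler parametrised integral
$$J(a) = \int_{-\infty}^{\infty} 7 e^{- a t^{2}} \, dt = \frac{7 \sqrt{\pi}}{\sqrt{a}}.$$

Differentiating under the integral sign brings down a factor of $(-t^2)$:
$$\frac{dJ}{da} = \int_{-\infty}^{\infty} - 7 t^{2} e^{- a t^{2}} \, dt = - \frac{7 \sqrt{\pi}}{2 a^{\frac{3}{2}}}.$$

Repeating $5$ times in total — each differentiation brings down another $(-t^2)$ — gives
$$\frac{d^{5}J}{da^{5}} = \int_{-\infty}^{\infty} - 7 t^{10} e^{- a t^{2}} \, dt = - \frac{6615 \sqrt{\pi}}{32 a^{\frac{11}{2}}},$$
and the integrand here is $(-1)^{5}$ times the target integrand, so $I = (-1)^{5}\,\frac{d^{5}J}{da^{5}} = \frac{6615 \sqrt{\pi}}{32 a^{\frac{11}{2}}}$.

Setting $a = 6$:
$$I = \frac{245 \sqrt{6} \sqrt{\pi}}{55296}.$$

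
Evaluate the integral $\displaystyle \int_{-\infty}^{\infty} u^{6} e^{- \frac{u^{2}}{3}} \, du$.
$\frac{405 \sqrt{3} \sqrt{\pi}}{8}$

Begin with the known integral
$$J(a) = \int_{-\infty}^{\infty} e^{- a u^{2}} \, du = \frac{\sqrt{\pi}}{\sqrt{a}}.$$

Differentiating under the integral sign brings down a factor of $(-u^2)$:
$$\frac{dJ}{da} = \int_{-\infty}^{\infty} - u^{2} e^{- a u^{2}} \, du = - \frac{\sqrt{\pi}}{2 a^{\frac{3}{2}}}.$$

Repeating $3$ times in total — each differentiation brings down another $(-u^2)$ — gives
$$\frac{d^{3}J}{da^{3}} = \int_{-\infty}^{\infty} - u^{6} e^{- a u^{2}} \, du = - \frac{15 \sqrt{\pi}}{8 a^{\frac{7}{2}}},$$
and the integrand here is $(-1)^{3}$ times the target integrand, so $I = (-1)^{3}\,\frac{d^{3}J}{da^{3}} = \frac{15 \sqrt{\pi}}{8 a^{\frac{7}{2}}}$.

Setting $a = \frac{1}{3}$:
$$I = \frac{405 \sqrt{3} \sqrt{\pi}}{8}.$$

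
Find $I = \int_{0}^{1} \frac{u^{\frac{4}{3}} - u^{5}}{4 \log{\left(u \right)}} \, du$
$- \frac{\log{\left(6 \right)}}{4} - \frac{\log{\left(3 \right)}}{4} + \frac{\log{\left(7 \right)}}{4}$

Introduce a parameter $a$ in the exponent: let $I(a) = \int_{0}^{1} \frac{u^{\frac{4}{3}} - u^{a}}{4 \log{\left(u \right)}} \, du$.

Since $\dfrac{\partial}{\partial a}\,u^{a} = u^{a} \ln u$, the $\ln u$ in the denominator cancels and
$$\frac{dI}{da} = \int_{0}^{1} - \frac{1}{4} u^{a} \, du = - \frac{1}{4} \left[\frac{u^{a+1}}{a+1}\right]_0^1 = - \frac{1}{4 a + 4}.$$

Integrating with respect to $a$ gives $I(a) = - \frac{\log{\left(a + 1 \right)}}{4} - \frac{\log{\left(3 \right)}}{4} + \frac{\log{\left(7 \right)}}{4} + C$.

At $a = \frac{4}{3}$ the integrand is identically $0$, so $I(\frac{4}{3}) = 0$. The closed form gives $0$, hence $C = 0$.

Setting $a = 5$:
$$I = - \frac{\log{\left(6 \right)}}{4} - \frac{\log{\left(3 \right)}}{4} + \frac{\log{\left(7 \right)}}{4}.$$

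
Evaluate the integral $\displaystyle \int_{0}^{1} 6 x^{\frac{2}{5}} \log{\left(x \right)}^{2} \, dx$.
$\frac{1500}{343}$

Start from the elementary integral
$$J(a) = \int_{0}^{1} 6 x^{a} \, dx = \frac{6}{a + 1}.$$

Differentiating under the integral sign brings down a factor of $\ln x$:
$$\frac{dJ}{da} = \int_{0}^{1} 6 x^{a} \log{\left(x \right)} \, dx = - \frac{6}{\left(a + 1\right)^{2}}.$$

Repeating twice in total — each differentiation brings down another $\ln x$ — gives
$$\frac{d^{2}J}{da^{2}} = \int_{0}^{1} 6 x^{a} \log{\left(x \right)}^{2} \, dx = \frac{12}{\left(a + 1\right)^{3}},$$
and the integrand here is exactly the target integrand, so $I = \frac{12}{\left(a + 1\right)^{3}}$.

Setting $a = \frac{2}{5}$:
$$I = \frac{1500}{343}.$$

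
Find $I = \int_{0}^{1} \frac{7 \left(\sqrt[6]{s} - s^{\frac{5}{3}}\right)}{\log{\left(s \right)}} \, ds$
$- \log{\left(\frac{268435456}{823543} \right)}$

Replace the exponent $\frac{5}{3}$ by a parameter $a$: let $I(a) = \int_{0}^{1} \frac{7 \left(\sqrt[6]{s} - s^{a}\right)}{\log{\left(s \right)}} \, ds$.

Since $\dfrac{\partial}{\partial a}\,s^{a} = s^{a} \ln s$, the $\ln s$ in the denominator cancels and
$$\frac{dI}{da} = \int_{0}^{1} -7 s^{a} \, ds = -7 \left[\frac{s^{a+1}}{a+1}\right]_0^1 = - \frac{7}{a + 1}.$$

Integrating with respect to $a$ gives $I(a) = - \log{\left(\frac{279936 \left(a + 1\right)^{7}}{823543} \right)} + C$.

At $a = \frac{1}{6}$ the integrand is identically $0$, so $I(\frac{1}{6}) = 0$. The closed form gives $0$, hence $C = 0$.

Setting $a = \frac{5}{3}$:
$$I = - \log{\left(\frac{268435456}{823543} \right)}.$$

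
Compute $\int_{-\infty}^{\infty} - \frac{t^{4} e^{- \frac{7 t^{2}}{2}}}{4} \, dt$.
$- \frac{3 \sqrt{14} \sqrt{\pi}}{1372}$

Begin with the known integral
$$J(a) = \int_{-\infty}^{\infty} - \frac{e^{- a t^{2}}}{4} \, dt = - \frac{\sqrt{\pi}}{4 \sqrt{a}}.$$

Differentiating under the integral sign brings down a factor of $(-t^2)$:
$$\frac{dJ}{da} = \int_{-\infty}^{\infty} \frac{t^{2} e^{- a t^{2}}}{4} \, dt = \frac{\sqrt{\pi}}{8 a^{\frac{3}{2}}}.$$

Repeating twice in total — each differentiation brings down another $(-t^2)$ — gives
$$\frac{d^{2}J}{da^{2}} = \int_{-\infty}^{\infty} - \frac{t^{4} e^{- a t^{2}}}{4} \, dt = - \frac{3 \sqrt{\pi}}{16 a^{\frac{5}{2}}},$$
and the integrand here is exactly the target integrand, so $I = - \frac{3 \sqrt{\pi}}{16 a^{\frac{5}{2}}}$.

Setting $a = \frac{7}{2}$:
$$I = - \frac{3 \sqrt{14} \sqrt{\pi}}{1372}.$$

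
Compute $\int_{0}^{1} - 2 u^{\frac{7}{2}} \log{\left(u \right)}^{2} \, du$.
$- \frac{32}{729}$

Start from the elementary integral
$$J(a) = \int_{0}^{1} - 2 u^{a} \, du = - \frac{2}{a + 1}.$$

Differentiating under the integral sign brings down a factor of $\ln u$:
$$\frac{dJ}{da} = \int_{0}^{1} - 2 u^{a} \log{\left(u \right)} \, du = \frac{2}{\left(a + 1\right)^{2}}.$$

Repeating twice in total — each differentiation brings down another $\ln u$ — gives
$$\frac{d^{2}J}{da^{2}} = \int_{0}^{1} - 2 u^{a} \log{\left(u \right)}^{2} \, du = - \frac{4}{\left(a + 1\right)^{3}},$$
and the integrand here is exactly the target integrand, so $I = - \frac{4}{\left(a + 1\right)^{3}}$.

Setting $a = \frac{7}{2}$:
$$I = - \frac{32}{729}.$$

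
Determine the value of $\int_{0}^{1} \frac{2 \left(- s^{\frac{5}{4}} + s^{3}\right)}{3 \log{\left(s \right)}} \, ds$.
$\log{\left(\frac{4 \cdot 6^{\frac{2}{3}}}{9} \right)}$

Consider the one-parameter family: let $I(a) = \int_{0}^{1} \frac{2 \left(s^{3} - s^{a}\right)}{3 \log{\left(s \right)}} \, ds$.

Since $\dfrac{\partial}{\partial a}\,s^{a} = s^{a} \ln s$, the $\ln s$ in the denominator cancels and
$$\frac{dI}{da} = \int_{0}^{1} - \frac{2}{3} s^{a} \, ds = - \frac{2}{3} \left[\frac{s^{a+1}}{a+1}\right]_0^1 = - \frac{2}{3 a + 3}.$$

Integrating with respect to $a$ gives $I(a) = - \frac{2 \log{\left(a + 1 \right)}}{3} + \frac{4 \log{\left(2 \right)}}{3} + C$.

At $a = 3$ the integrand is identically $0$, so $I(3) = 0$. The closed form gives $0$, hence $C = 0$.

Setting $a = \frac{5}{4}$:
$$I = \log{\left(\frac{4 \cdot 6^{\frac{2}{3}}}{9} \right)}.$$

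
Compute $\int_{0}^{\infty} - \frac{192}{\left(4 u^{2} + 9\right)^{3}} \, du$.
$- \frac{2 \pi}{27}$

Start from the standard arctangent integral
$$J(a) = \int_{0}^{\infty} - \frac{3}{a^{2} + u^{2}} \, du = - \frac{3 \pi}{2 a}.$$

Differentiating under the integral sign with respect to $a$,
$$\frac{dJ}{da} = \int_{0}^{\infty} \frac{6 a}{\left(a^{2} + u^{2}\right)^{2}} \, du = \frac{3 \pi}{2 a^{2}},$$
so $\int_{0}^{\infty} - \frac{3}{\left(a^{2} + u^{2}\right)^{2}} \, du = - \frac{3 \pi}{4 a^{3}}$.

Repeating — each differentiation of $1/(u^2+a^2)^j$ produces $-2ja/(u^2+a^2)^{j+1}$ — and dividing through by $-2ja$ at each step yields, after $2$ differentiations in total,
$$\int_{0}^{\infty} - \frac{3}{\left(a^{2} + u^{2}\right)^{3}} \, du = - \frac{9 \pi}{16 a^{5}}.$$

Setting $a = \frac{3}{2}$:
$$I = - \frac{2 \pi}{27}.$$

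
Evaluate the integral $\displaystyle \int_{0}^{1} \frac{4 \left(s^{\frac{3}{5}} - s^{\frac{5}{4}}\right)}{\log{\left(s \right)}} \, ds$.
$\log{\left(\frac{1048576}{4100625} \right)}$

Replace the exponent $\frac{3}{5}$ by a parameter $a$: let $I(a) = \int_{0}^{1} \frac{4 \left(- s^{\frac{5}{4}} + s^{a}\right)}{\log{\left(s \right)}} \, ds$.

Since $\dfrac{\partial}{\partial a}\,s^{a} = s^{a} \ln s$, the $\ln s$ in the denominator cancels and
$$\frac{dI}{da} = \int_{0}^{1} 4 s^{a} \, ds = 4 \left[\frac{s^{a+1}}{a+1}\right]_0^1 = \frac{4}{a + 1}.$$

Integrating with respect to $a$ gives $I(a) = \log{\left(\frac{256 \left(a + 1\right)^{4}}{6561} \right)} + C$.

At $a = \frac{5}{4}$ the integrand is identically $0$, so $I(\frac{5}{4}) = 0$. The closed form gives $0$, hence $C = 0$.

Setting $a = \frac{3}{5}$:
$$I = \log{\left(\frac{1048576}{4100625} \right)}.$$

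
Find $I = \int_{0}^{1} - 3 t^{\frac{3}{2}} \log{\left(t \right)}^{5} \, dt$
$\frac{4608}{3125}$

Start from the elementary integral
$$J(a) = \int_{0}^{1} - 3 t^{a} \, dt = - \frac{3}{a + 1}.$$

Differentiating under the integral sign brings down a factor of $\ln t$:
$$\frac{dJ}{da} = \int_{0}^{1} - 3 t^{a} \log{\left(t \right)} \, dt = \frac{3}{\left(a + 1\right)^{2}}.$$

Repeating $5$ times in total — each differentiation brings down another $\ln t$ — gives
$$\frac{d^{5}J}{da^{5}} = \int_{0}^{1} - 3 t^{a} \log{\left(t \right)}^{5} \, dt = \frac{360}{\left(a + 1\right)^{6}},$$
and the integrand here is exactly the target integrand, so $I = \frac{360}{\left(a + 1\right)^{6}}$.

Setting $a = \frac{3}{2}$:
$$I = \frac{4608}{3125}.$$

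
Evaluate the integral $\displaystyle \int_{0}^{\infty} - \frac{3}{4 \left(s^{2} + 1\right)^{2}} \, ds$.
$- \frac{3 \pi}{16}$

Start from the standard arctangent integral
$$J(a) = \int_{0}^{\infty} - \frac{3}{4 \left(a^{2} + s^{2}\right)} \, ds = - \frac{3 \pi}{8 a}.$$

Differentiating under the integral sign with respect to $a$,
$$\frac{dJ}{da} = \int_{0}^{\infty} \frac{3 a}{2 \left(a^{2} + s^{2}\right)^{2}} \, ds = \frac{3 \pi}{8 a^{2}},$$
so $\int_{0}^{\infty} - \frac{3}{4 \left(a^{2} + s^{2}\right)^{2}} \, ds = - \frac{3 \pi}{16 a^{3}}$.

Setting $a = 1$:
$$I = - \frac{3 \pi}{16}.$$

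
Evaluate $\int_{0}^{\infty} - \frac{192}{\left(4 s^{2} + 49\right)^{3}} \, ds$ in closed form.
$- \frac{18 \pi}{16807}$

Recall the elementary integral
$$J(a) = \int_{0}^{\infty} - \frac{3}{a^{2} + s^{2}} \, ds = - \frac{3 \pi}{2 a}.$$

Differentiating under the integral sign with respect to $a$,
$$\frac{dJ}{da} = \int_{0}^{\infty} \frac{6 a}{\left(a^{2} + s^{2}\right)^{2}} \, ds = \frac{3 \pi}{2 a^{2}},$$
so $\int_{0}^{\infty} - \frac{3}{\left(a^{2} + s^{2}\right)^{2}} \, ds = - \frac{3 \pi}{4 a^{3}}$.

Repeating — each differentiation of $1/(s^2+a^2)^j$ produces $-2ja/(s^2+a^2)^{j+1}$ — and dividing through by $-2ja$ at each step yields, after $2$ differentiations in total,
$$\int_{0}^{\infty} - \frac{3}{\left(a^{2} + s^{2}\right)^{3}} \, ds = - \frac{9 \pi}{16 a^{5}}.$$

Setting $a = \frac{7}{2}$:
$$I = - \frac{18 \pi}{16807}.$$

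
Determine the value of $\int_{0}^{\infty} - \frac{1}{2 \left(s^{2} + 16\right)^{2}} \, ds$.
$- \frac{\pi}{512}$

Recall the elementary integral
$$J(a) = \int_{0}^{\infty} - \frac{1}{2 \left(a^{2} + s^{2}\right)} \, ds = - \frac{\pi}{4 a}.$$

Differentiating under the integral sign with respect to $a$,
$$\frac{dJ}{da} = \int_{0}^{\infty} \frac{a}{\left(a^{2} + s^{2}\right)^{2}} \, ds = \frac{\pi}{4 a^{2}},$$
so $\int_{0}^{\infty} - \frac{1}{2 \left(a^{2} + s^{2}\right)^{2}} \, ds = - \frac{\pi}{8 a^{3}}$.

Setting $a = 4$:
$$I = - \frac{\pi}{512}.$$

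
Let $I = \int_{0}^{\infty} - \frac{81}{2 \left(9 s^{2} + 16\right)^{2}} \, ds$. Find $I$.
$- \frac{27 \pi}{512}$

Start from the standard arctangent integral
$$J(a) = \int_{0}^{\infty} - \frac{1}{2 \left(a^{2} + s^{2}\right)} \, ds = - \frac{\pi}{4 a}.$$

Differentiating under the integral sign with respect to $a$,
$$\frac{dJ}{da} = \int_{0}^{\infty} \frac{a}{\left(a^{2} + s^{2}\right)^{2}} \, ds = \frac{\pi}{4 a^{2}},$$
so $\int_{0}^{\infty} - \frac{1}{2 \left(a^{2} + s^{2}\right)^{2}} \, ds = - \frac{\pi}{8 a^{3}}$.

Setting $a = \frac{4}{3}$:
$$I = - \frac{27 \pi}{512}.$$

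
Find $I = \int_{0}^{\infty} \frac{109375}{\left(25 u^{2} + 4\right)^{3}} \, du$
$\frac{65625 \pi}{512}$

Begin with the known result
$$J(a) = \int_{0}^{\infty} \frac{7}{a^{2} + u^{2}} \, du = \frac{7 \pi}{2 a}.$$

Differentiating under the integral sign with respect to $a$,
$$\frac{dJ}{da} = \int_{0}^{\infty} - \frac{14 a}{\left(a^{2} + u^{2}\right)^{2}} \, du = - \frac{7 \pi}{2 a^{2}},$$
so $\int_{0}^{\infty} \frac{7}{\left(a^{2} + u^{2}\right)^{2}} \, du = \frac{7 \pi}{4 a^{3}}$.

Repeating — each differentiation of $1/(u^2+a^2)^j$ produces $-2ja/(u^2+a^2)^{j+1}$ — and dividing through by $-2ja$ at each step yields, after $2$ differentiations in total,
$$\int_{0}^{\infty} \frac{7}{\left(a^{2} + u^{2}\right)^{3}} \, du = \frac{21 \pi}{16 a^{5}}.$$

Setting $a = \frac{2}{5}$:
$$I = \frac{65625 \pi}{512}.$$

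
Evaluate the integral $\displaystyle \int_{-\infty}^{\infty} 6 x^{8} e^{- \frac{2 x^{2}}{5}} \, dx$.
$\frac{196875 \sqrt{10} \sqrt{\pi}}{256}$

Begin with the known integral
$$J(a) = \int_{-\infty}^{\infty} 6 e^{- a x^{2}} \, dx = \frac{6 \sqrt{\pi}}{\sqrt{a}}.$$

Differentiating under the integral sign brings down a factor of $(-x^2)$:
$$\frac{dJ}{da} = \int_{-\infty}^{\infty} - 6 x^{2} e^{- a x^{2}} \, dx = - \frac{3 \sqrt{\pi}}{a^{\frac{3}{2}}}.$$

Repeating $4$ times in total — each differentiation brings down another $(-x^2)$ — gives
$$\frac{d^{4}J}{da^{4}} = \int_{-\infty}^{\infty} 6 x^{8} e^{- a x^{2}} \, dx = \frac{315 \sqrt{\pi}}{8 a^{\frac{9}{2}}},$$
and the integrand here is exactly the target integrand, so $I = \frac{315 \sqrt{\pi}}{8 a^{\frac{9}{2}}}$.

Setting $a = \frac{2}{5}$:
$$I = \frac{196875 \sqrt{10} \sqrt{\pi}}{256}.$$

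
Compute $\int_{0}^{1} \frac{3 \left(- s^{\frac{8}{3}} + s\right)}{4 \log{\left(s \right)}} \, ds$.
$- \frac{3 \log{\left(11 \right)}}{4} + \frac{3 \log{\left(6 \right)}}{4}$

Consider the one-parameter family: let $I(a) = \int_{0}^{1} \frac{3 \left(- s^{\frac{8}{3}} + s^{a}\right)}{4 \log{\left(s \right)}} \, ds$.

Since $\dfrac{\partial}{\partial a}\,s^{a} = s^{a} \ln s$, the $\ln s$ in the denominator cancels and
$$\frac{dI}{da} = \int_{0}^{1} \frac{3}{4} s^{a} \, ds = \frac{3}{4} \left[\frac{s^{a+1}}{a+1}\right]_0^1 = \frac{3}{4 \left(a + 1\right)}.$$

Integrating with respect to $a$ gives $I(a) = \log{\left(\frac{\sqrt[4]{11} \cdot 3^{\frac{3}{4}} \left(a + 1\right)^{\frac{3}{4}}}{11} \right)} + C$.

At $a = \frac{8}{3}$ the integrand is identically $0$, so $I(\frac{8}{3}) = 0$. The closed form gives $0$, hence $C = 0$.

Setting $a = 1$:
$$I = - \frac{3 \log{\left(11 \right)}}{4} + \frac{3 \log{\left(6 \right)}}{4}.$$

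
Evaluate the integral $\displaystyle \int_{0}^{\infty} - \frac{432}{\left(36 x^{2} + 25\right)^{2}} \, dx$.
$- \frac{18 \pi}{125}$

Recall the elementary integral
$$J(a) = \int_{0}^{\infty} - \frac{1}{3 \left(a^{2} + x^{2}\right)} \, dx = - \frac{\pi}{6 a}.$$

Differentiating under the integral sign with respect to $a$,
$$\frac{dJ}{da} = \int_{0}^{\infty} \frac{2 a}{3 \left(a^{2} + x^{2}\right)^{2}} \, dx = \frac{\pi}{6 a^{2}},$$
so $\int_{0}^{\infty} - \frac{1}{3 \left(a^{2} + x^{2}\right)^{2}} \, dx = - \frac{\pi}{12 a^{3}}$.

Setting $a = \frac{5}{6}$:
$$I = - \frac{18 \pi}{125}.$$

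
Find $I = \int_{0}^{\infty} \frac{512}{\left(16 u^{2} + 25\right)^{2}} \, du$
$\frac{32 \pi}{125}$

Start from the standard arctangent integral
$$J(a) = \int_{0}^{\infty} \frac{2}{a^{2} + u^{2}} \, du = \frac{\pi}{a}.$$

Differentiating under the integral sign with respect to $a$,
$$\frac{dJ}{da} = \int_{0}^{\infty} - \frac{4 a}{\left(a^{2} + u^{2}\right)^{2}} \, du = - \frac{\pi}{a^{2}},$$
so $\int_{0}^{\infty} \frac{2}{\left(a^{2} + u^{2}\right)^{2}} \, du = \frac{\pi}{2 a^{3}}$.

Setting $a = \frac{5}{4}$:
$$I = \frac{32 \pi}{125}.$$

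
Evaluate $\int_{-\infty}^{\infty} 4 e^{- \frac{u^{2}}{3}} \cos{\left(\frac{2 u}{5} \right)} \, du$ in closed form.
$\frac{4 \sqrt{3} \sqrt{\pi}}{e^{\frac{3}{25}}}$

Define $I(b) = \int_{-\infty}^{\infty} 4 e^{- \frac{u^{2}}{3}} \cos{\left(b u \right)} \, du$.

Differentiating under the integral sign,
$$I'(b) = \int_{-\infty}^{\infty} - 4 u e^{- \frac{u^{2}}{3}} \sin{\left(b u \right)} \, du.$$

Integrate $\int_{-\infty}^{\infty} u \sin(b u)\, e^{- \frac{u^{2}}{3}}\, du$ by parts with $w = \sin(b u)$ and $dv = u\, e^{- \frac{u^{2}}{3}}\, du$, giving $v = - \frac{3 e^{- \frac{u^{2}}{3}}}{2}$. The boundary term vanishes and
$$\int_{-\infty}^{\infty} u \sin(b u)\, e^{- \frac{u^{2}}{3}}\, du = \frac{3 b}{2} \int_{-\infty}^{\infty} \cos(b u)\, e^{- \frac{u^{2}}{3}}\, du,$$
so $I'(b) = - \frac{3 b}{2}\, I(b)$.

This is a separable first-order ODE; solving with the initial condition $I(0) = \int_{-\infty}^{\infty} 4 e^{- \frac{u^{2}}{3}}\,du = 4 \sqrt{3} \sqrt{\pi}$ gives
$$I(b) = 4 \sqrt{3} \sqrt{\pi} e^{- \frac{3 b^{2}}{4}}.$$

Setting $b = \frac{2}{5}$:
$$I = \frac{4 \sqrt{3} \sqrt{\pi}}{e^{\frac{3}{25}}}.$$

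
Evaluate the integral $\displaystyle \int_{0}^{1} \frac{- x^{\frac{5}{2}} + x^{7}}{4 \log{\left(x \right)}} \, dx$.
$- \frac{\log{\left(7 \right)}}{4} + \log{\left(2 \right)}$

Replace the exponent $\frac{5}{2}$ by a parameter $a$: let $I(a) = \int_{0}^{1} \frac{x^{7} - x^{a}}{4 \log{\left(x \right)}} \, dx$.

Since $\dfrac{\partial}{\partial a}\,x^{a} = x^{a} \ln x$, the $\ln x$ in the denominator cancels and
$$\frac{dI}{da} = \int_{0}^{1} - \frac{1}{4} x^{a} \, dx = - \frac{1}{4} \left[\frac{x^{a+1}}{a+1}\right]_0^1 = - \frac{1}{4 a + 4}.$$

Integrating with respect to $a$ gives $I(a) = - \frac{\log{\left(a + 1 \right)}}{4} + \frac{3 \log{\left(2 \right)}}{4} + C$.

At $a = 7$ the integrand is identically $0$, so $I(7) = 0$. The closed form gives $0$, hence $C = 0$.

Setting $a = \frac{5}{2}$:
$$I = - \frac{\log{\left(7 \right)}}{4} + \log{\left(2 \right)}.$$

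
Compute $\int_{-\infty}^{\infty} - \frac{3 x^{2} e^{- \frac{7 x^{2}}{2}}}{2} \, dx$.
$- \frac{3 \sqrt{14} \sqrt{\pi}}{98}$

Start from the elementary integral
$$J(a) = \int_{-\infty}^{\infty} - \frac{3 e^{- a x^{2}}}{2} \, dx = - \frac{3 \sqrt{\pi}}{2 \sqrt{a}}.$$

Differentiating under the integral sign brings down a factor of $(-x^2)$:
$$\frac{dJ}{da} = \int_{-\infty}^{\infty} \frac{3 x^{2} e^{- a x^{2}}}{2} \, dx = \frac{3 \sqrt{\pi}}{4 a^{\frac{3}{2}}}.$$

The integral on the left is $-I$, so $I = - \frac{3 \sqrt{\pi}}{4 a^{\frac{3}{2}}}$.

Setting $a = \frac{7}{2}$:
$$I = - \frac{3 \sqrt{14} \sqrt{\pi}}{98}.$$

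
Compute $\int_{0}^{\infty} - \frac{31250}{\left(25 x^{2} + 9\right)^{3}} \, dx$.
$- \frac{3125 \pi}{648}$

Begin with the known result
$$J(a) = \int_{0}^{\infty} - \frac{2}{a^{2} + x^{2}} \, dx = - \frac{\pi}{a}.$$

Differentiating under the integral sign with respect to $a$,
$$\frac{dJ}{da} = \int_{0}^{\infty} \frac{4 a}{\left(a^{2} + x^{2}\right)^{2}} \, dx = \frac{\pi}{a^{2}},$$
so $\int_{0}^{\infty} - \frac{2}{\left(a^{2} + x^{2}\right)^{2}} \, dx = - \frac{\pi}{2 a^{3}}$.

Repeating — each differentiation of $1/(x^2+a^2)^j$ produces $-2ja/(x^2+a^2)^{j+1}$ — and dividing through by $-2ja$ at each step yields, after $2$ differentiations in total,
$$\int_{0}^{\infty} - \frac{2}{\left(a^{2} + x^{2}\right)^{3}} \, dx = - \frac{3 \pi}{8 a^{5}}.$$

Setting $a = \frac{3}{5}$:
$$I = - \frac{3125 \pi}{648}.$$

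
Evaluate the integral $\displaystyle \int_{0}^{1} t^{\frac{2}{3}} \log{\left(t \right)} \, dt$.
$- \frac{9}{25}$

Begin with the known integral
$$J(a) = \int_{0}^{1} t^{a} \, dt = \frac{1}{a + 1}.$$

Differentiating under the integral sign brings down a factor of $\ln t$:
$$\frac{dJ}{da} = \int_{0}^{1} t^{a} \log{\left(t \right)} \, dt = - \frac{1}{\left(a + 1\right)^{2}}.$$

The integral on the left is $I$, so $I = - \frac{1}{\left(a + 1\right)^{2}}$.

Setting $a = \frac{2}{3}$:
$$I = - \frac{9}{25}.$$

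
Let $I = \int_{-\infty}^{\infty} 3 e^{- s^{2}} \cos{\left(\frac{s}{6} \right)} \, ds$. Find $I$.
$\frac{3 \sqrt{\pi}}{e^{\frac{1}{144}}}$

Define $I(b) = \int_{-\infty}^{\infty} 3 e^{- s^{2}} \cos{\left(b s \right)} \, ds$.

Differentiating under the integral sign,
$$I'(b) = \int_{-\infty}^{\infty} - 3 s e^{- s^{2}} \sin{\left(b s \right)} \, ds.$$

Integrate $\int_{-\infty}^{\infty} s \sin(b s)\, e^{- s^{2}}\, ds$ by parts with $u = \sin(b s)$ and $dv = s\, e^{- s^{2}}\, ds$, giving $v = - \frac{e^{- s^{2}}}{2}$. The boundary term vanishes and
$$\int_{-\infty}^{\infty} s \sin(b s)\, e^{- s^{2}}\, ds = \frac{b}{2} \int_{-\infty}^{\infty} \cos(b s)\, e^{- s^{2}}\, ds,$$
so $I'(b) = - \frac{b}{2}\, I(b)$.

This is a separable first-order ODE; solving with the initial condition $I(0) = \int_{-\infty}^{\infty} 3 e^{- s^{2}}\,ds = 3 \sqrt{\pi}$ gives
$$I(b) = 3 \sqrt{\pi} e^{- \frac{b^{2}}{4}}.$$

Setting $b = \frac{1}{6}$:
$$I = \frac{3 \sqrt{\pi}}{e^{\frac{1}{144}}}.$$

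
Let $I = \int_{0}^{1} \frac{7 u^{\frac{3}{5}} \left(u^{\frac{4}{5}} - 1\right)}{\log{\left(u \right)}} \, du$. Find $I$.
$- \log{\left(\frac{128}{2187} \right)}$

Consider the one-parameter family: let $I(a) = \int_{0}^{1} \frac{7 \left(u^{\frac{7}{5}} - u^{a}\right)}{\log{\left(u \right)}} \, du$.

Since $\dfrac{\partial}{\partial a}\,u^{a} = u^{a} \ln u$, the $\ln u$ in the denominator cancels and
$$\frac{dI}{da} = \int_{0}^{1} -7 u^{a} \, du = -7 \left[\frac{u^{a+1}}{a+1}\right]_0^1 = - \frac{7}{a + 1}.$$

Integrating with respect to $a$ gives $I(a) = - \log{\left(\frac{78125 \left(a + 1\right)^{7}}{35831808} \right)} + C$.

At $a = \frac{7}{5}$ the integrand is identically $0$, so $I(\frac{7}{5}) = 0$. The closed form gives $0$, hence $C = 0$.

Setting $a = \frac{3}{5}$:
$$I = - \log{\left(\frac{128}{2187} \right)}.$$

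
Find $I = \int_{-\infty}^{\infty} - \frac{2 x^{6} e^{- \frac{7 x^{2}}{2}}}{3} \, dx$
$- \frac{10 \sqrt{14} \sqrt{\pi}}{2401}$

Start from the elementary integral
$$J(a) = \int_{-\infty}^{\infty} - \frac{2 e^{- a x^{2}}}{3} \, dx = - \frac{2 \sqrt{\pi}}{3 \sqrt{a}}.$$

Differentiating under the integral sign brings down a factor of $(-x^2)$:
$$\frac{dJ}{da} = \int_{-\infty}^{\infty} \frac{2 x^{2} e^{- a x^{2}}}{3} \, dx = \frac{\sqrt{\pi}}{3 a^{\frac{3}{2}}}.$$

Repeating $3$ times in total — each differentiation brings down another $(-x^2)$ — gives
$$\frac{d^{3}J}{da^{3}} = \int_{-\infty}^{\infty} \frac{2 x^{6} e^{- a x^{2}}}{3} \, dx = \frac{5 \sqrt{\pi}}{4 a^{\frac{7}{2}}},$$
and the integrand here is $(-1)^{3}$ times the target integrand, so $I = (-1)^{3}\,\frac{d^{3}J}{da^{3}} = - \frac{5 \sqrt{\pi}}{4 a^{\frac{7}{2}}}$.

Setting $a = \frac{7}{2}$:
$$I = - \frac{10 \sqrt{14} \sqrt{\pi}}{2401}.$$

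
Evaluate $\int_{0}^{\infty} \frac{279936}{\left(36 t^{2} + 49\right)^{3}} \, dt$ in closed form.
$\frac{8748 \pi}{16807}$

Begin with the known result
$$J(a) = \int_{0}^{\infty} \frac{6}{a^{2} + t^{2}} \, dt = \frac{3 \pi}{a}.$$

Differentiating under the integral sign with respect to $a$,
$$\frac{dJ}{da} = \int_{0}^{\infty} - \frac{12 a}{\left(a^{2} + t^{2}\right)^{2}} \, dt = - \frac{3 \pi}{a^{2}},$$
so $\int_{0}^{\infty} \frac{6}{\left(a^{2} + t^{2}\right)^{2}} \, dt = \frac{3 \pi}{2 a^{3}}$.

Repeating — each differentiation of $1/(t^2+a^2)^j$ produces $-2ja/(t^2+a^2)^{j+1}$ — and dividing through by $-2ja$ at each step yields, after $2$ differentiations in total,
$$\int_{0}^{\infty} \frac{6}{\left(a^{2} + t^{2}\right)^{3}} \, dt = \frac{9 \pi}{8 a^{5}}.$$

Setting $a = \frac{7}{6}$:
$$I = \frac{8748 \pi}{16807}.$$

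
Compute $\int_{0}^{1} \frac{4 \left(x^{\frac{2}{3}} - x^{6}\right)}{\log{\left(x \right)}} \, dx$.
$- \log{\left(\frac{194481}{625} \right)}$

Replace the exponent $6$ by a parameter $a$: let $I(a) = \int_{0}^{1} \frac{4 \left(x^{\frac{2}{3}} - x^{a}\right)}{\log{\left(x \right)}} \, dx$.

Since $\dfrac{\partial}{\partial a}\,x^{a} = x^{a} \ln x$, the $\ln x$ in the denominator cancels and
$$\frac{dI}{da} = \int_{0}^{1} -4 x^{a} \, dx = -4 \left[\frac{x^{a+1}}{a+1}\right]_0^1 = - \frac{4}{a + 1}.$$

Integrating with respect to $a$ gives $I(a) = - \log{\left(\frac{81 \left(a + 1\right)^{4}}{625} \right)} + C$.

At $a = \frac{2}{3}$ the integrand is identically $0$, so $I(\frac{2}{3}) = 0$. The closed form gives $0$, hence $C = 0$.

Setting $a = 6$:
$$I = - \log{\left(\frac{194481}{625} \right)}.$$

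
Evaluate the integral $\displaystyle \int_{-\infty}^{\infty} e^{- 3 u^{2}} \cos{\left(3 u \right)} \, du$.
$\frac{\sqrt{3} \sqrt{\pi}}{3 e^{\frac{3}{4}}}$

Treat the cosine frequency as a parameter and define $I(b) = \int_{-\infty}^{\infty} e^{- 3 u^{2}} \cos{\left(b u \right)} \, du$.

Differentiating under the integral sign,
$$I'(b) = \int_{-\infty}^{\infty} - u e^{- 3 u^{2}} \sin{\left(b u \right)} \, du.$$

Integrate $\int_{-\infty}^{\infty} u \sin(b u)\, e^{- 3 u^{2}}\, du$ by parts with $w = \sin(b u)$ and $dv = u\, e^{- 3 u^{2}}\, du$, giving $v = - \frac{e^{- 3 u^{2}}}{6}$. The boundary term vanishes and
$$\int_{-\infty}^{\infty} u \sin(b u)\, e^{- 3 u^{2}}\, du = \frac{b}{6} \int_{-\infty}^{\infty} \cos(b u)\, e^{- 3 u^{2}}\, du,$$
so $I'(b) = - \frac{b}{6}\, I(b)$.

This is a separable first-order ODE; solving with the initial condition $I(0) = \int_{-\infty}^{\infty} e^{- 3 u^{2}}\,du = \frac{\sqrt{3} \sqrt{\pi}}{3}$ gives
$$I(b) = \frac{\sqrt{3} \sqrt{\pi} e^{- \frac{b^{2}}{12}}}{3}.$$

Setting $b = 3$:
$$I = \frac{\sqrt{3} \sqrt{\pi}}{3 e^{\frac{3}{4}}}.$$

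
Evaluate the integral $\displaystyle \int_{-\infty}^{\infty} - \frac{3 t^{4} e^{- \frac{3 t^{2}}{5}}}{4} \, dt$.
$- \frac{25 \sqrt{15} \sqrt{\pi}}{48}$

Consider the simpler parametrised integral
$$J(a) = \int_{-\infty}^{\infty} - \frac{3 e^{- a t^{2}}}{4} \, dt = - \frac{3 \sqrt{\pi}}{4 \sqrt{a}}.$$

Differentiating under the integral sign brings down a factor of $(-t^2)$:
$$\frac{dJ}{da} = \int_{-\infty}^{\infty} \frac{3 t^{2} e^{- a t^{2}}}{4} \, dt = \frac{3 \sqrt{\pi}}{8 a^{\frac{3}{2}}}.$$

Repeating twice in total — each differentiation brings down another $(-t^2)$ — gives
$$\frac{d^{2}J}{da^{2}} = \int_{-\infty}^{\infty} - \frac{3 t^{4} e^{- a t^{2}}}{4} \, dt = - \frac{9 \sqrt{\pi}}{16 a^{\frac{5}{2}}},$$
and the integrand here is exactly the target integrand, so $I = - \frac{9 \sqrt{\pi}}{16 a^{\frac{5}{2}}}$.

Setting $a = \frac{3}{5}$:
$$I = - \frac{25 \sqrt{15} \sqrt{\pi}}{48}.$$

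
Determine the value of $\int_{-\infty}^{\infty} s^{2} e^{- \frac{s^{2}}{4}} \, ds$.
$4 \sqrt{\pi}$

Begin with the known integral
$$J(a) = \int_{-\infty}^{\infty} e^{- a s^{2}} \, ds = \frac{\sqrt{\pi}}{\sqrt{a}}.$$

Differentiating under the integral sign brings down a factor of $(-s^2)$:
$$\frac{dJ}{da} = \int_{-\infty}^{\infty} - s^{2} e^{- a s^{2}} \, ds = - \frac{\sqrt{\pi}}{2 a^{\frac{3}{2}}}.$$

The integral on the left is $-I$, so $I = \frac{\sqrt{\pi}}{2 a^{\frac{3}{2}}}$.

Setting $a = \frac{1}{4}$:
$$I = 4 \sqrt{\pi}.$$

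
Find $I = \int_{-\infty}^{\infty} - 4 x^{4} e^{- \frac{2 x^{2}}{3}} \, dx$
$- \frac{27 \sqrt{6} \sqrt{\pi}}{8}$

Begin with the known integral
$$J(a) = \int_{-\infty}^{\infty} - 4 e^{- a x^{2}} \, dx = - \frac{4 \sqrt{\pi}}{\sqrt{a}}.$$

Differentiating under the integral sign brings down a factor of $(-x^2)$:
$$\frac{dJ}{da} = \int_{-\infty}^{\infty} 4 x^{2} e^{- a x^{2}} \, dx = \frac{2 \sqrt{\pi}}{a^{\frac{3}{2}}}.$$

Repeating twice in total — each differentiation brings down another $(-x^2)$ — gives
$$\frac{d^{2}J}{da^{2}} = \int_{-\infty}^{\infty} - 4 x^{4} e^{- a x^{2}} \, dx = - \frac{3 \sqrt{\pi}}{a^{\frac{5}{2}}},$$
and the integrand here is exactly the target integrand, so $I = - \frac{3 \sqrt{\pi}}{a^{\frac{5}{2}}}$.

Setting $a = \frac{2}{3}$:
$$I = - \frac{27 \sqrt{6} \sqrt{\pi}}{8}.$$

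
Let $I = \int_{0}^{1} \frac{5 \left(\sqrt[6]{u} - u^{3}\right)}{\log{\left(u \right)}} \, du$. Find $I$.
$- \log{\left(\frac{7962624}{16807} \right)}$

Consider the one-parameter family: let $I(a) = \int_{0}^{1} \frac{5 \left(\sqrt[6]{u} - u^{a}\right)}{\log{\left(u \right)}} \, du$.

Since $\dfrac{\partial}{\partial a}\,u^{a} = u^{a} \ln u$, the $\ln u$ in the denominator cancels and
$$\frac{dI}{da} = \int_{0}^{1} -5 u^{a} \, du = -5 \left[\frac{u^{a+1}}{a+1}\right]_0^1 = - \frac{5}{a + 1}.$$

Integrating with respect to $a$ gives $I(a) = - \log{\left(\frac{7776 \left(a + 1\right)^{5}}{16807} \right)} + C$.

At $a = \frac{1}{6}$ the integrand is identically $0$, so $I(\frac{1}{6}) = 0$. The closed form gives $0$, hence $C = 0$.

Setting $a = 3$:
$$I = - \log{\left(\frac{7962624}{16807} \right)}.$$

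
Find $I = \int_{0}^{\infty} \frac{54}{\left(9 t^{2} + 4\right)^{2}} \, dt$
$\frac{9 \pi}{16}$

Recall the elementary integral
$$J(a) = \int_{0}^{\infty} \frac{2}{3 \left(a^{2} + t^{2}\right)} \, dt = \frac{\pi}{3 a}.$$

Differentiating under the integral sign with respect to $a$,
$$\frac{dJ}{da} = \int_{0}^{\infty} - \frac{4 a}{3 \left(a^{2} + t^{2}\right)^{2}} \, dt = - \frac{\pi}{3 a^{2}},$$
so $\int_{0}^{\infty} \frac{2}{3 \left(a^{2} + t^{2}\right)^{2}} \, dt = \frac{\pi}{6 a^{3}}$.

Setting $a = \frac{2}{3}$:
$$I = \frac{9 \pi}{16}.$$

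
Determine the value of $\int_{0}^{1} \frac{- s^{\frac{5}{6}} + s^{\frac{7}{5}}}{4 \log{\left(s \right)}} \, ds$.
$\log{\left(\frac{110^{\frac{3}{4}} \sqrt{3}}{55} \right)}$

Consider the one-parameter family: let $I(a) = \int_{0}^{1} \frac{s^{\frac{7}{5}} - s^{a}}{4 \log{\left(s \right)}} \, ds$.

Since $\dfrac{\partial}{\partial a}\,s^{a} = s^{a} \ln s$, the $\ln s$ in the denominator cancels and
$$\frac{dI}{da} = \int_{0}^{1} - \frac{1}{4} s^{a} \, ds = - \frac{1}{4} \left[\frac{s^{a+1}}{a+1}\right]_0^1 = - \frac{1}{4 a + 4}.$$

Integrating with respect to $a$ gives $I(a) = - \frac{\log{\left(a + 1 \right)}}{4} - \frac{\log{\left(5 \right)}}{4} + \frac{\log{\left(12 \right)}}{4} + C$.

At $a = \frac{7}{5}$ the integrand is identically $0$, so $I(\frac{7}{5}) = 0$. The closed form gives $0$, hence $C = 0$.

Setting $a = \frac{5}{6}$:
$$I = \log{\left(\frac{110^{\frac{3}{4}} \sqrt{3}}{55} \right)}.$$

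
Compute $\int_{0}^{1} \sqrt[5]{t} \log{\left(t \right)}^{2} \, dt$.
$\frac{125}{108}$

Consider the simpler parametrised integral
$$J(a) = \int_{0}^{1} t^{a} \, dt = \frac{1}{a + 1}.$$

Differentiating under the integral sign brings down a factor of $\ln t$:
$$\frac{dJ}{da} = \int_{0}^{1} t^{a} \log{\left(t \right)} \, dt = - \frac{1}{\left(a + 1\right)^{2}}.$$

Repeating twice in total — each differentiation brings down another $\ln t$ — gives
$$\frac{d^{2}J}{da^{2}} = \int_{0}^{1} t^{a} \log{\left(t \right)}^{2} \, dt = \frac{2}{\left(a + 1\right)^{3}},$$
and the integrand here is exactly the target integrand, so $I = \frac{2}{\left(a + 1\right)^{3}}$.

Setting $a = \frac{1}{5}$:
$$I = \frac{125}{108}.$$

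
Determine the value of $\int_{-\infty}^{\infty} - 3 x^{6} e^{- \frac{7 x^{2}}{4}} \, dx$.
$- \frac{720 \sqrt{7} \sqrt{\pi}}{2401}$

Start from the elementary integral
$$J(a) = \int_{-\infty}^{\infty} - 3 e^{- a x^{2}} \, dx = - \frac{3 \sqrt{\pi}}{\sqrt{a}}.$$

Differentiating under the integral sign brings down a factor of $(-x^2)$:
$$\frac{dJ}{da} = \int_{-\infty}^{\infty} 3 x^{2} e^{- a x^{2}} \, dx = \frac{3 \sqrt{\pi}}{2 a^{\frac{3}{2}}}.$$

Repeating $3$ times in total — each differentiation brings down another $(-x^2)$ — gives
$$\frac{d^{3}J}{da^{3}} = \int_{-\infty}^{\infty} 3 x^{6} e^{- a x^{2}} \, dx = \frac{45 \sqrt{\pi}}{8 a^{\frac{7}{2}}},$$
and the integrand here is $(-1)^{3}$ times the target integrand, so $I = (-1)^{3}\,\frac{d^{3}J}{da^{3}} = - \frac{45 \sqrt{\pi}}{8 a^{\frac{7}{2}}}$.

Setting $a = \frac{7}{4}$:
$$I = - \frac{720 \sqrt{7} \sqrt{\pi}}{2401}.$$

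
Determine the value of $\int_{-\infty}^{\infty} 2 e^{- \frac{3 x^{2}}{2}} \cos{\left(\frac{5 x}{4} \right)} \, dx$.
$\frac{2 \sqrt{6} \sqrt{\pi}}{3 e^{\frac{25}{96}}}$

Treat the cosine frequency as a parameter and define $I(b) = \int_{-\infty}^{\infty} 2 e^{- \frac{3 x^{2}}{2}} \cos{\left(b x \right)} \, dx$.

Differentiating under the integral sign,
$$I'(b) = \int_{-\infty}^{\infty} - 2 x e^{- \frac{3 x^{2}}{2}} \sin{\left(b x \right)} \, dx.$$

Integrate $\int_{-\infty}^{\infty} x \sin(b x)\, e^{- \frac{3 x^{2}}{2}}\, dx$ by parts with $u = \sin(b x)$ and $dv = x\, e^{- \frac{3 x^{2}}{2}}\, dx$, giving $v = - \frac{e^{- \frac{3 x^{2}}{2}}}{3}$. The boundary term vanishes and
$$\int_{-\infty}^{\infty} x \sin(b x)\, e^{- \frac{3 x^{2}}{2}}\, dx = \frac{b}{3} \int_{-\infty}^{\infty} \cos(b x)\, e^{- \frac{3 x^{2}}{2}}\, dx,$$
so $I'(b) = - \frac{b}{3}\, I(b)$.

This is a separable first-order ODE; solving with the initial condition $I(0) = \int_{-\infty}^{\infty} 2 e^{- \frac{3 x^{2}}{2}}\,dx = \frac{2 \sqrt{6} \sqrt{\pi}}{3}$ gives
$$I(b) = \frac{2 \sqrt{6} \sqrt{\pi} e^{- \frac{b^{2}}{6}}}{3}.$$

Setting $b = \frac{5}{4}$:
$$I = \frac{2 \sqrt{6} \sqrt{\pi}}{3 e^{\frac{25}{96}}}.$$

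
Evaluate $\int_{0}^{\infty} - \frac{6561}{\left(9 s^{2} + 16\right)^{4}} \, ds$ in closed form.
$- \frac{10935 \pi}{524288}$

Start from the standard arctangent integral
$$J(a) = \int_{0}^{\infty} - \frac{1}{a^{2} + s^{2}} \, ds = - \frac{\pi}{2 a}.$$

Differentiating under the integral sign with respect to $a$,
$$\frac{dJ}{da} = \int_{0}^{\infty} \frac{2 a}{\left(a^{2} + s^{2}\right)^{2}} \, ds = \frac{\pi}{2 a^{2}},$$
so $\int_{0}^{\infty} - \frac{1}{\left(a^{2} + s^{2}\right)^{2}} \, ds = - \frac{\pi}{4 a^{3}}$.

Repeating — each differentiation of $1/(s^2+a^2)^j$ produces $-2ja/(s^2+a^2)^{j+1}$ — and dividing through by $-2ja$ at each step yields, after $3$ differentiations in total,
$$\int_{0}^{\infty} - \frac{1}{\left(a^{2} + s^{2}\right)^{4}} \, ds = - \frac{5 \pi}{32 a^{7}}.$$

Setting $a = \frac{4}{3}$:
$$I = - \frac{10935 \pi}{524288}.$$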